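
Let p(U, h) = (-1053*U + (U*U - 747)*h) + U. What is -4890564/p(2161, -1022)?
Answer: 1222641/1193542300 ≈ 0.0010244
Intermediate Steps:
p(U, h) = -1052*U + h*(-747 + U²) (p(U, h) = (-1053*U + (U² - 747)*h) + U = (-1053*U + (-747 + U²)*h) + U = (-1053*U + h*(-747 + U²)) + U = -1052*U + h*(-747 + U²))
-4890564/p(2161, -1022) = -4890564/(-1052*2161 - 747*(-1022) - 1022*2161²) = -4890564/(-2273372 + 763434 - 1022*4669921) = -4890564/(-2273372 + 763434 - 4772659262) = -4890564/(-4774169200) = -4890564*(-1/4774169200) = 1222641/1193542300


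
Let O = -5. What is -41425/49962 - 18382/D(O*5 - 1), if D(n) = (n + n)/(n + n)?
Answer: -918442909/49962 ≈ -18383.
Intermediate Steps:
D(n) = 1 (D(n) = (2*n)/((2*n)) = (2*n)*(1/(2*n)) = 1)
-41425/49962 - 18382/D(O*5 - 1) = -41425/49962 - 18382/1 = -41425*1/49962 - 18382*1 = -41425/49962 - 18382 = -918442909/49962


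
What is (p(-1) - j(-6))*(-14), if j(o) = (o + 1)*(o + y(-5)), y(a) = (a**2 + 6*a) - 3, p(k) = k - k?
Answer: 980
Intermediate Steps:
p(k) = 0
y(a) = -3 + a**2 + 6*a
j(o) = (1 + o)*(-8 + o) (j(o) = (o + 1)*(o + (-3 + (-5)**2 + 6*(-5))) = (1 + o)*(o + (-3 + 25 - 30)) = (1 + o)*(o - 8) = (1 + o)*(-8 + o))
(p(-1) - j(-6))*(-14) = (0 - (-8 + (-6)**2 - 7*(-6)))*(-14) = (0 - (-8 + 36 + 42))*(-14) = (0 - 1*70)*(-14) = (0 - 70)*(-14) = -70*(-14) = 980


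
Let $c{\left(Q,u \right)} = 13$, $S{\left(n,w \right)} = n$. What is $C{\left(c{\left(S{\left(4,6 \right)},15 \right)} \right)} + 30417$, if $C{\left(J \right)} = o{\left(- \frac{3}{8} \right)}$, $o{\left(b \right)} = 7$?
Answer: $30424$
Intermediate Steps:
$C{\left(J \right)} = 7$
$C{\left(c{\left(S{\left(4,6 \right)},15 \right)} \right)} + 30417 = 7 + 30417 = 30424$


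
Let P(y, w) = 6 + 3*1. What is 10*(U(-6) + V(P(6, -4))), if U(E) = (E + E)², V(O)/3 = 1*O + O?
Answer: 1980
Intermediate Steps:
P(y, w) = 9 (P(y, w) = 6 + 3 = 9)
V(O) = 6*O (V(O) = 3*(1*O + O) = 3*(O + O) = 3*(2*O) = 6*O)
U(E) = 4*E² (U(E) = (2*E)² = 4*E²)
10*(U(-6) + V(P(6, -4))) = 10*(4*(-6)² + 6*9) = 10*(4*36 + 54) = 10*(144 + 54) = 10*198 = 1980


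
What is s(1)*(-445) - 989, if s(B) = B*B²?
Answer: -1434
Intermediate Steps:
s(B) = B³
s(1)*(-445) - 989 = 1³*(-445) - 989 = 1*(-445) - 989 = -445 - 989 = -1434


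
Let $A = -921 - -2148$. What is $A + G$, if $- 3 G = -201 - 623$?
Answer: $\frac{4505}{3} \approx 1501.7$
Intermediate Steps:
$G = \frac{824}{3}$ ($G = - \frac{-201 - 623}{3} = \left(- \frac{1}{3}\right) \left(-824\right) = \frac{824}{3} \approx 274.67$)
$A = 1227$ ($A = -921 + 2148 = 1227$)
$A + G = 1227 + \frac{824}{3} = \frac{4505}{3}$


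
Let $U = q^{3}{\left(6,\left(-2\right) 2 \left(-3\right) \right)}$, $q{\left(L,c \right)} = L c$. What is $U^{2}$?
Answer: $139314069504$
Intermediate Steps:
$U = 373248$ ($U = \left(6 \left(-2\right) 2 \left(-3\right)\right)^{3} = \left(6 \left(\left(-4\right) \left(-3\right)\right)\right)^{3} = \left(6 \cdot 12\right)^{3} = 72^{3} = 373248$)
$U^{2} = 373248^{2} = 139314069504$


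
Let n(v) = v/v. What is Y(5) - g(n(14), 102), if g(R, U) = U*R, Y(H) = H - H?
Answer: -102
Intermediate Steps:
n(v) = 1
Y(H) = 0
g(R, U) = R*U
Y(5) - g(n(14), 102) = 0 - 102 = -102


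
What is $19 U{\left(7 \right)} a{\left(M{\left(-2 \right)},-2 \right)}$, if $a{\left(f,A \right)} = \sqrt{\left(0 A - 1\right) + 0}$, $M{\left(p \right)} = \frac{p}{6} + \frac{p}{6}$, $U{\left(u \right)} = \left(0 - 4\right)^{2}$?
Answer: $304 i \approx 304.0 i$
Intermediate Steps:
$U{\left(u \right)} = 16$ ($U{\left(u \right)} = \left(-4\right)^{2} = 16$)
$M{\left(p \right)} = \frac{p}{3}$ ($M{\left(p \right)} = p \frac{1}{6} + p \frac{1}{6} = \frac{p}{6} + \frac{p}{6} = \frac{p}{3}$)
$a{\left(f,A \right)} = i$ ($a{\left(f,A \right)} = \sqrt{\left(0 - 1\right) + 0} = \sqrt{-1 + 0} = \sqrt{-1} = i$)
$19 U{\left(7 \right)} a{\left(M{\left(-2 \right)},-2 \right)} = 19 \cdot 16 i = 304 i$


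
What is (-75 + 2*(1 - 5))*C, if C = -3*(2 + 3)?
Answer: 1245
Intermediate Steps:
C = -15 (C = -3*5 = -15)
(-75 + 2*(1 - 5))*C = (-75 + 2*(1 - 5))*(-15) = (-75 + 2*(-4))*(-15) = (-75 - 8)*(-15) = -83*(-15) = 1245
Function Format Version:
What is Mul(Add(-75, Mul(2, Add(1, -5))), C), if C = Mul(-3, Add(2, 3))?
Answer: 1245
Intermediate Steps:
C = -15 (C = Mul(-3, 5) = -15)
Mul(Add(-75, Mul(2, Add(1, -5))), C) = Mul(Add(-75, Mul(2, Add(1, -5))), -15) = Mul(Add(-75, Mul(2, -4)), -15) = Mul(Add(-75, -8), -15) = Mul(-83, -15) = 1245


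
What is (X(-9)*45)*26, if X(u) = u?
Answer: -10530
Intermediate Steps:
(X(-9)*45)*26 = -9*45*26 = -405*26 = -10530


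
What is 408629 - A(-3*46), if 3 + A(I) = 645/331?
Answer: 135256547/331 ≈ 4.0863e+5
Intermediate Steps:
A(I) = -348/331 (A(I) = -3 + 645/331 = -348/331)
408629 - A(-3*46) = 408629 - 1*(-348/331) = 408629 + 348/331 = 135256547/331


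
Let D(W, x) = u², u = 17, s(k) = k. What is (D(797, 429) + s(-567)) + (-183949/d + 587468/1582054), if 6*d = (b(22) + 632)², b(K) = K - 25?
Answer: -5162380755270/18409571371 ≈ -280.42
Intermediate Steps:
b(K) = -25 + K
D(W, x) = 289 (D(W, x) = 17² = 289)
d = 395641/6 (d = ((-25 + 22) + 632)²/6 = (-3 + 632)²/6 = (⅙)*629² = (⅙)*395641 = 395641/6 ≈ 65940.)
(D(797, 429) + s(-567)) + (-183949/d + 587468/1582054) = (289 - 567) + (-183949/395641/6 + 587468/1582054) = -278 + (-183949*6/395641 + 587468*(1/1582054)) = -278 + (-1103694/395641 + 293734/791027) = -278 - 44519914132/18409571371 = -5162380755270/18409571371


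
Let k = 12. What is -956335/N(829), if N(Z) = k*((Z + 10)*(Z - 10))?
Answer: -956335/8245692 ≈ -0.11598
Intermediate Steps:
N(Z) = 12*(-10 + Z)*(10 + Z) (N(Z) = 12*((Z + 10)*(Z - 10)) = 12*((10 + Z)*(-10 + Z)) = 12*((-10 + Z)*(10 + Z)) = 12*(-10 + Z)*(10 + Z))
-956335/N(829) = -956335/(-1200 + 12*829²) = -956335/(-1200 + 12*687241) = -956335/(-1200 + 8246892) = -956335/8245692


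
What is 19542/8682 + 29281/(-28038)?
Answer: 48950159/40570986 ≈ 1.2065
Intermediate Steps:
19542/8682 + 29281/(-28038) = 19542*(1/8682) + 29281*(-1/28038) = 3257/1447 - 29281/28038 = 48950159/40570986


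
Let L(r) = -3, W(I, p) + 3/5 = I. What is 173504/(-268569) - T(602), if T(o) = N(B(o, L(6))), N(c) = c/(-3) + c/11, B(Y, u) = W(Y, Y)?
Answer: 2144022568/14771295 ≈ 145.15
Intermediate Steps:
W(I, p) = -⅗ + I
B(Y, u) = -⅗ + Y
N(c) = -8*c/33 (N(c) = c*(-⅓) + c*(1/11) = -c/3 + c/11 = -8*c/33)
T(o) = 8/55 - 8*o/33 (T(o) = -8*(-⅗ + o)/33 = 8/55 - 8*o/33)
173504/(-268569) - T(602) = 173504/(-268569) - (8/55 - 8/33*602) = 173504*(-1/268569) - (8/55 - 4816/33) = -173504/268569 - 1*(-24056/165) = -173504/268569 + 24056/165 = 2144022568/14771295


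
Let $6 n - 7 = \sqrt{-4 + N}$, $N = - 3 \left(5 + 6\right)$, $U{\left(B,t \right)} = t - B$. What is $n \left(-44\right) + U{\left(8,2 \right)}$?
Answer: $- \frac{172}{3} - \frac{22 i \sqrt{37}}{3} \approx -57.333 - 44.607 i$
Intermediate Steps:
$N = -33$ ($N = \left(-3\right) 11 = -33$)
$n = \frac{7}{6} + \frac{i \sqrt{37}}{6}$ ($n = \frac{7}{6} + \frac{\sqrt{-4 - 33}}{6} = \frac{7}{6} + \frac{\sqrt{-37}}{6} = \frac{7}{6} + \frac{i \sqrt{37}}{6} \approx 1.1667 + 1.0138 i$)
$n \left(-44\right) + U{\left(8,2 \right)} = \left(\frac{7}{6} + \frac{i \sqrt{37}}{6}\right) \left(-44\right) + \left(2 - 8\right) = \left(- \frac{154}{3} - \frac{22 i \sqrt{37}}{3}\right) + \left(2 - 8\right) = \left(- \frac{154}{3} - \frac{22 i \sqrt{37}}{3}\right) - 6 = - \frac{172}{3} - \frac{22 i \sqrt{37}}{3}$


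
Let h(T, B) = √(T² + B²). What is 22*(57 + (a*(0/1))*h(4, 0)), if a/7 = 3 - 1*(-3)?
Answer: 1254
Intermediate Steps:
a = 42 (a = 7*(3 - 1*(-3)) = 7*(3 + 3) = 7*6 = 42)
h(T, B) = √(B² + T²)
22*(57 + (a*(0/1))*h(4, 0)) = 22*(57 + (42*(0/1))*√(0² + 4²)) = 22*(57 + (42*(0*1))*√(0 + 16)) = 22*(57 + (42*0)*√16) = 22*(57 + 0*4) = 22*(57 + 0) = 22*57 = 1254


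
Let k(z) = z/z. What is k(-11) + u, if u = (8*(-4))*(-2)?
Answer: 65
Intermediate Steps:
u = 64 (u = -32*(-2) = 64)
k(z) = 1
k(-11) + u = 1 + 64 = 65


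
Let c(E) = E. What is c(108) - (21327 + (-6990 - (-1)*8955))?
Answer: -23184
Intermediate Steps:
c(108) - (21327 + (-6990 - (-1)*8955)) = 108 - (21327 + (-6990 - (-1)*8955)) = 108 - (21327 + (-6990 - 1*(-8955))) = 108 - (21327 + (-6990 + 8955)) = 108 - (21327 + 1965) = 108 - 1*23292 = 108 - 23292 = -23184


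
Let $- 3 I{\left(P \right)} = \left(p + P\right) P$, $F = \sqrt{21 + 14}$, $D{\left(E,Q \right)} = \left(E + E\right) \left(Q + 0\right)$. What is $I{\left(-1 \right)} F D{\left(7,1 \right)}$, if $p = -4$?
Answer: $- \frac{70 \sqrt{35}}{3} \approx -138.04$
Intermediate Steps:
$D{\left(E,Q \right)} = 2 E Q$
$F = \sqrt{35} \approx 5.9161$
$I{\left(P \right)} = - \frac{P \left(-4 + P\right)}{3}$ ($I{\left(P \right)} = - \frac{\left(-4 + P\right) P}{3} = - \frac{P \left(-4 + P\right)}{3}$)
$I{\left(-1 \right)} F D{\left(7,1 \right)} = \frac{1}{3} \left(-1\right) \left(4 - -1\right) \sqrt{35} \cdot 2 \cdot 7 \cdot 1 = \frac{1}{3} \left(-1\right) \left(4 + 1\right) \sqrt{35} \cdot 14 = \frac{1}{3} \left(-1\right) 5 \sqrt{35} \cdot 14 = - \frac{5 \sqrt{35}}{3} \cdot 14 = - \frac{70 \sqrt{35}}{3}$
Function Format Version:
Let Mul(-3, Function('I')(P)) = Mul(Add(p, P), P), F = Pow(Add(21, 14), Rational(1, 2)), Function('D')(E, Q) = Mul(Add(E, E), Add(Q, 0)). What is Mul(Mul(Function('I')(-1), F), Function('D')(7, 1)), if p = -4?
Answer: Mul(Rational(-70, 3), Pow(35, Rational(1, 2))) ≈ -138.04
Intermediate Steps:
Function('D')(E, Q) = Mul(2, E, Q) (Function('D')(E, Q) = Mul(Mul(2, E), Q) = Mul(2, E, Q))
F = Pow(35, Rational(1, 2)) ≈ 5.9161
Function('I')(P) = Mul(Rational(-1, 3), P, Add(-4, P)) (Function('I')(P) = Mul(Rational(-1, 3), Mul(Add(-4, P), P)) = Mul(Rational(-1, 3), Mul(P, Add(-4, P))) = Mul(Rational(-1, 3), P, Add(-4, P)))
Mul(Mul(Function('I')(-1), F), Function('D')(7, 1)) = Mul(Mul(Mul(Rational(1, 3), -1, Add(4, Mul(-1, -1))), Pow(35, Rational(1, 2))), Mul(2, 7, 1)) = Mul(Mul(Mul(Rational(1, 3), -1, Add(4, 1)), Pow(35, Rational(1, 2))), 14) = Mul(Mul(Mul(Rational(1, 3), -1, 5), Pow(35, Rational(1, 2))), 14) = Mul(Mul(Rational(-5, 3), Pow(35, Rational(1, 2))), 14) = Mul(Rational(-70, 3), Pow(35, Rational(1, 2)))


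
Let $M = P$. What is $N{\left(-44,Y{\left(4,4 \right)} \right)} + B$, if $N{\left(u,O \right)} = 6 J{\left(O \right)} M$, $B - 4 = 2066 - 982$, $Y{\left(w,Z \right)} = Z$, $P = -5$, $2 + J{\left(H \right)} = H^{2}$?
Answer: $668$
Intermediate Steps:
$J{\left(H \right)} = -2 + H^{2}$
$M = -5$
$B = 1088$ ($B = 4 + \left(2066 - 982\right) = 4 + 1084 = 1088$)
$N{\left(u,O \right)} = 60 - 30 O^{2}$ ($N{\left(u,O \right)} = 6 \left(-2 + O^{2}\right) \left(-5\right) = \left(-12 + 6 O^{2}\right) \left(-5\right) = 60 - 30 O^{2}$)
$N{\left(-44,Y{\left(4,4 \right)} \right)} + B = \left(60 - 30 \cdot 4^{2}\right) + 1088 = \left(60 - 480\right) + 1088 = -420 + 1088 = 668$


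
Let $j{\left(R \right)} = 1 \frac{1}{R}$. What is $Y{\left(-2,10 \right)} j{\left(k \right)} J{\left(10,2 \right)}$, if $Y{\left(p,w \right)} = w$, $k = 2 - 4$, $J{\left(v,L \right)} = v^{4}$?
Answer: $-50000$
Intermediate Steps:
$k = -2$ ($k = 2 - 4 = -2$)
$j{\left(R \right)} = \frac{1}{R}$
$Y{\left(-2,10 \right)} j{\left(k \right)} J{\left(10,2 \right)} = \frac{10}{-2} \cdot 10^{4} = 10 \left(- \frac{1}{2}\right) 10000 = \left(-5\right) 10000 = -50000$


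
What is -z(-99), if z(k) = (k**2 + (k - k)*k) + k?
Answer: -9702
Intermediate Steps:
z(k) = k + k**2 (z(k) = (k**2 + 0*k) + k = (k**2 + 0) + k = k**2 + k = k + k**2)
-z(-99) = -(-99)*(1 - 99) = -(-99)*(-98) = -1*9702 = -9702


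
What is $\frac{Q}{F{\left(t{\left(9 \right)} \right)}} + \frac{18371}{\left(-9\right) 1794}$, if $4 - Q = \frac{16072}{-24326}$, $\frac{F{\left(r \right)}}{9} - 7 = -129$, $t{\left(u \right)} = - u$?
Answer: $- \frac{13681083989}{11979411678} \approx -1.142$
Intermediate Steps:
$F{\left(r \right)} = -1098$ ($F{\left(r \right)} = 63 + 9 \left(-129\right) = 63 - 1161 = -1098$)
$Q = \frac{56688}{12163}$ ($Q = 4 - \frac{16072}{-24326} = 4 - 16072 \left(- \frac{1}{24326}\right) = 4 - - \frac{8036}{12163} = 4 + \frac{8036}{12163} = \frac{56688}{12163} \approx 4.6607$)
$\frac{Q}{F{\left(t{\left(9 \right)} \right)}} + \frac{18371}{\left(-9\right) 1794} = \frac{56688}{12163 \left(-1098\right)} + \frac{18371}{\left(-9\right) 1794} = \frac{56688}{12163} \left(- \frac{1}{1098}\right) + \frac{18371}{-16146} = - \frac{9448}{2225829} + 18371 \left(- \frac{1}{16146}\right) = - \frac{9448}{2225829} - \frac{18371}{16146} = - \frac{13681083989}{11979411678}$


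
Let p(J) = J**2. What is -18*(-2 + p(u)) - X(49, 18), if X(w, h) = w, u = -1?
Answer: -31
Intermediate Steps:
-18*(-2 + p(u)) - X(49, 18) = -18*(-2 + (-1)**2) - 1*49 = -18*(-2 + 1) - 49 = -18*(-1) - 49 = 18 - 49 = -31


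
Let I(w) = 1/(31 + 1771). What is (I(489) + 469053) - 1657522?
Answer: -2141621137/1802 ≈ -1.1885e+6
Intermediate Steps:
I(w) = 1/1802
(I(489) + 469053) - 1657522 = (1/1802 + 469053) - 1657522 = 845233507/1802 - 1657522 = -2141621137/1802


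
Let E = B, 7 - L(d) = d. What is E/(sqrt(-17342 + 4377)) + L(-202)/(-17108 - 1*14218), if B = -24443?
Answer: -209/31326 + 24443*I*sqrt(12965)/12965 ≈ -0.0066718 + 214.67*I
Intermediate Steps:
L(d) = 7 - d
E = -24443
E/(sqrt(-17342 + 4377)) + L(-202)/(-17108 - 1*14218) = -24443/sqrt(-17342 + 4377) + (7 - 1*(-202))/(-17108 - 1*14218) = -24443*(-I*sqrt(12965)/12965) + (7 + 202)/(-17108 - 14218) = -24443*(-I*sqrt(12965)/12965) + 209/(-31326) = -(-24443)*I*sqrt(12965)/12965 + 209*(-1/31326) = 24443*I*sqrt(12965)/12965 - 209/31326 = -209/31326 + 24443*I*sqrt(12965)/12965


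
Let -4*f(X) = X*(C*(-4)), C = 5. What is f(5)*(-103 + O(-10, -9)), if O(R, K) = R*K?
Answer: -325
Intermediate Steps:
O(R, K) = K*R
f(X) = 5*X (f(X) = -X*5*(-4)/4 = -X*(-20)/4 = -(-5)*X = 5*X)
f(5)*(-103 + O(-10, -9)) = (5*5)*(-103 - 9*(-10)) = 25*(-103 + 90) = 25*(-13) = -325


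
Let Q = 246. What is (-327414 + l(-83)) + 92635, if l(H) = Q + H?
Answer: -234616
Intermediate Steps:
l(H) = 246 + H
(-327414 + l(-83)) + 92635 = (-327414 + (246 - 83)) + 92635 = (-327414 + 163) + 92635 = -327251 + 92635 = -234616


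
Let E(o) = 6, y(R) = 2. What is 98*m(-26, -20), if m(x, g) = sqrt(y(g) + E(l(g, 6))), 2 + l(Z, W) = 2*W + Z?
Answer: 196*sqrt(2) ≈ 277.19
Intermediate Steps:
l(Z, W) = -2 + Z + 2*W (l(Z, W) = -2 + (2*W + Z) = -2 + (Z + 2*W) = -2 + Z + 2*W)
m(x, g) = 2*sqrt(2) (m(x, g) = sqrt(2 + 6) = sqrt(8) = 2*sqrt(2))
98*m(-26, -20) = 98*(2*sqrt(2)) = 196*sqrt(2)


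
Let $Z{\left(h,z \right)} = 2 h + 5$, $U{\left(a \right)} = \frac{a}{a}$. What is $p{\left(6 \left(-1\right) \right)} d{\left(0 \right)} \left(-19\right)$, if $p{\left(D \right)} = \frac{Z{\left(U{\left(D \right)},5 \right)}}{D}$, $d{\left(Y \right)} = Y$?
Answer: $0$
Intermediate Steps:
$U{\left(a \right)} = 1$
$Z{\left(h,z \right)} = 5 + 2 h$
$p{\left(D \right)} = \frac{7}{D}$ ($p{\left(D \right)} = \frac{5 + 2 \cdot 1}{D} = \frac{5 + 2}{D} = \frac{7}{D}$)
$p{\left(6 \left(-1\right) \right)} d{\left(0 \right)} \left(-19\right) = \frac{7}{6 \left(-1\right)} 0 \left(-19\right) = \frac{7}{-6} \cdot 0 \left(-19\right) = 7 \left(- \frac{1}{6}\right) 0 \left(-19\right) = \left(- \frac{7}{6}\right) 0 \left(-19\right) = 0 \left(-19\right) = 0$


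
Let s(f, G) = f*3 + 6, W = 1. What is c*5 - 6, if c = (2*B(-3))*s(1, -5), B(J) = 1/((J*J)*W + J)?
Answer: 9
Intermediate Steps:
s(f, G) = 6 + 3*f (s(f, G) = 3*f + 6 = 6 + 3*f)
B(J) = 1/(J + J²) (B(J) = 1/((J*J)*1 + J) = 1/(J²*1 + J) = 1/(J² + J) = 1/(J + J²))
c = 3 (c = (2*(1/((-3)*(1 - 3))))*(6 + 3*1) = (2*(-⅓/(-2)))*(6 + 3) = (2*(-⅓*(-½)))*9 = (2*(⅙))*9 = (⅓)*9 = 3)
c*5 - 6 = 3*5 - 6 = 15 - 6 = 9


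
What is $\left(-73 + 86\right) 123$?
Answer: $1599$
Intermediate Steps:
$\left(-73 + 86\right) 123 = 13 \cdot 123 = 1599$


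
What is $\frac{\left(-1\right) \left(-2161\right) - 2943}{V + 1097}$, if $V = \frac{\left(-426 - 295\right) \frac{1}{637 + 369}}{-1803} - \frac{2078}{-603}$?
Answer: $- \frac{285099540876}{401197943735} \approx -0.71062$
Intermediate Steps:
$V = \frac{1256516189}{364577418}$ ($V = - \frac{721}{1006} \left(- \frac{1}{1803}\right) - - \frac{2078}{603} = \left(-721\right) \frac{1}{1006} \left(- \frac{1}{1803}\right) + \frac{2078}{603} = \left(- \frac{721}{1006}\right) \left(- \frac{1}{1803}\right) + \frac{2078}{603} = \frac{721}{1813818} + \frac{2078}{603} = \frac{1256516189}{364577418} \approx 3.4465$)
$\frac{\left(-1\right) \left(-2161\right) - 2943}{V + 1097} = \frac{\left(-1\right) \left(-2161\right) - 2943}{\frac{1256516189}{364577418} + 1097} = \frac{2161 - 2943}{\frac{401197943735}{364577418}} = \left(-782\right) \frac{364577418}{401197943735} = - \frac{285099540876}{401197943735}$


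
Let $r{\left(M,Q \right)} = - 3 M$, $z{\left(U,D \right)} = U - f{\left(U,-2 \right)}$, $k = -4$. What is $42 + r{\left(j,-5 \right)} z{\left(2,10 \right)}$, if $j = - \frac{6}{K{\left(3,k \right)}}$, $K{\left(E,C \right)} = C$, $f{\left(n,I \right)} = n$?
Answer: $42$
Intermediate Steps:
$j = \frac{3}{2}$ ($j = - \frac{6}{-4} = \left(-6\right) \left(- \frac{1}{4}\right) = \frac{3}{2} \approx 1.5$)
$z{\left(U,D \right)} = 0$ ($z{\left(U,D \right)} = U - U = 0$)
$42 + r{\left(j,-5 \right)} z{\left(2,10 \right)} = 42 + \left(-3\right) \frac{3}{2} \cdot 0 = 42 - 0 = 42 + 0 = 42$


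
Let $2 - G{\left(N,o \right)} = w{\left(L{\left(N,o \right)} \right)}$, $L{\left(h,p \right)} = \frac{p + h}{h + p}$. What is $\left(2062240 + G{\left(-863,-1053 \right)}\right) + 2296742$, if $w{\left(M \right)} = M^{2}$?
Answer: $4358983$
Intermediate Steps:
$L{\left(h,p \right)} = 1$ ($L{\left(h,p \right)} = \frac{h + p}{h + p} = 1$)
$G{\left(N,o \right)} = 1$ ($G{\left(N,o \right)} = 2 - 1^{2} = 2 - 1 = 1$)
$\left(2062240 + G{\left(-863,-1053 \right)}\right) + 2296742 = \left(2062240 + 1\right) + 2296742 = 2062241 + 2296742 = 4358983$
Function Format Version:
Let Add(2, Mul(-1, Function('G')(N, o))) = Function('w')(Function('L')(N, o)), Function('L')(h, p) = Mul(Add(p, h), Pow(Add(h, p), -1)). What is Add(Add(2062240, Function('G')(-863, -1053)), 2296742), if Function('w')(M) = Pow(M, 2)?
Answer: 4358983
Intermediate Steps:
Function('L')(h, p) = 1 (Function('L')(h, p) = Mul(Add(h, p), Pow(Add(h, p), -1)) = 1)
Function('G')(N, o) = 1 (Function('G')(N, o) = Add(2, Mul(-1, Pow(1, 2))) = Add(2, Mul(-1, 1)) = Add(2, -1) = 1)
Add(Add(2062240, Function('G')(-863, -1053)), 2296742) = Add(Add(2062240, 1), 2296742) = Add(2062241, 2296742) = 4358983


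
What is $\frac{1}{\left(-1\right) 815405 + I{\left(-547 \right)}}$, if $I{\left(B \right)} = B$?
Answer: $- \frac{1}{815952} \approx -1.2256 \cdot 10^{-6}$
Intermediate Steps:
$\frac{1}{\left(-1\right) 815405 + I{\left(-547 \right)}} = \frac{1}{\left(-1\right) 815405 - 547} = \frac{1}{-815405 - 547} = \frac{1}{-815952} = - \frac{1}{815952}$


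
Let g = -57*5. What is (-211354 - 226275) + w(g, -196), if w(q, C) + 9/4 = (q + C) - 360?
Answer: -1753889/4 ≈ -4.3847e+5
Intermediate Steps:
g = -285
w(q, C) = -1449/4 + C + q (w(q, C) = -9/4 + ((q + C) - 360) = -9/4 + ((C + q) - 360) = -9/4 + (-360 + C + q) = -1449/4 + C + q)
(-211354 - 226275) + w(g, -196) = (-211354 - 226275) + (-1449/4 - 196 - 285) = -437629 - 3373/4 = -1753889/4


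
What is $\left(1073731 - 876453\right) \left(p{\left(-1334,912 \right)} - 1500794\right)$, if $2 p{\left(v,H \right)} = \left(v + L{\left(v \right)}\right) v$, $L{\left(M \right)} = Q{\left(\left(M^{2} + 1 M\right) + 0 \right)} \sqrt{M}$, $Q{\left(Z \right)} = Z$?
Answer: $-120540014448 - 233986321170572 i \sqrt{1334} \approx -1.2054 \cdot 10^{11} - 8.5461 \cdot 10^{15} i$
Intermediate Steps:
$L{\left(M \right)} = \sqrt{M} \left(M + M^{2}\right)$ ($L{\left(M \right)} = \left(\left(M^{2} + 1 M\right) + 0\right) \sqrt{M} = \left(\left(M^{2} + M\right) + 0\right) \sqrt{M} = \left(\left(M + M^{2}\right) + 0\right) \sqrt{M} = \left(M + M^{2}\right) \sqrt{M} = \sqrt{M} \left(M + M^{2}\right)$)
$p{\left(v,H \right)} = \frac{v \left(v + v^{\frac{3}{2}} \left(1 + v\right)\right)}{2}$ ($p{\left(v,H \right)} = \frac{\left(v + v^{\frac{3}{2}} \left(1 + v\right)\right) v}{2} = \frac{v \left(v + v^{\frac{3}{2}} \left(1 + v\right)\right)}{2}$)
$\left(1073731 - 876453\right) \left(p{\left(-1334,912 \right)} - 1500794\right) = \left(1073731 - 876453\right) \left(\frac{1}{2} \left(-1334\right) \left(-1334 + \left(-1334\right)^{\frac{3}{2}} \left(1 - 1334\right)\right) - 1500794\right) = 197278 \left(\frac{1}{2} \left(-1334\right) \left(-1334 + - 1334 i \sqrt{1334} \left(-1333\right)\right) - 1500794\right) = 197278 \left(\frac{1}{2} \left(-1334\right) \left(-1334 + 1778222 i \sqrt{1334}\right) - 1500794\right) = 197278 \left(\left(889778 - 1186074074 i \sqrt{1334}\right) - 1500794\right) = 197278 \left(-611016 - 1186074074 i \sqrt{1334}\right) = -120540014448 - 233986321170572 i \sqrt{1334}$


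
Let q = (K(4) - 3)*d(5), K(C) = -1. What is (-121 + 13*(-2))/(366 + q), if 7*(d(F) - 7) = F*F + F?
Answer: -1029/2246 ≈ -0.45815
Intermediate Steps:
d(F) = 7 + F/7 + F²/7 (d(F) = 7 + (F*F + F)/7 = 7 + (F² + F)/7 = 7 + (F + F²)/7 = 7 + (F/7 + F²/7) = 7 + F/7 + F²/7)
q = -316/7 (q = (-1 - 3)*(7 + (⅐)*5 + (⅐)*5²) = -4*(7 + 5/7 + (⅐)*25) = -4*(7 + 5/7 + 25/7) = -4*79/7 = -316/7 ≈ -45.143)
(-121 + 13*(-2))/(366 + q) = (-121 + 13*(-2))/(366 - 316/7) = (-121 - 26)/(2246/7) = -147*7/2246 = -1029/2246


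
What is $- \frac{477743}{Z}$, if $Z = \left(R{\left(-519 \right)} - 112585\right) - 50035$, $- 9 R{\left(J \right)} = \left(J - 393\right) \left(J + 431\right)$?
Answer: $\frac{204747}{73516} \approx 2.7851$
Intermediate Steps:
$R{\left(J \right)} = - \frac{\left(-393 + J\right) \left(431 + J\right)}{9}$ ($R{\left(J \right)} = - \frac{\left(J - 393\right) \left(J + 431\right)}{9} = - \frac{\left(-393 + J\right) \left(431 + J\right)}{9}$)
$Z = - \frac{514612}{3}$ ($Z = \left(\left(\frac{56461}{3} - - \frac{6574}{3} - \frac{\left(-519\right)^{2}}{9}\right) - 112585\right) - 50035 = \left(\left(\frac{56461}{3} + \frac{6574}{3} - 29929\right) - 112585\right) - 50035 = \left(- \frac{26752}{3} - 112585\right) - 50035 = - \frac{364507}{3} - 50035 = - \frac{514612}{3} \approx -1.7154 \cdot 10^{5}$)
$- \frac{477743}{Z} = - \frac{477743}{- \frac{514612}{3}} = \left(-477743\right) \left(- \frac{3}{514612}\right) = \frac{204747}{73516}$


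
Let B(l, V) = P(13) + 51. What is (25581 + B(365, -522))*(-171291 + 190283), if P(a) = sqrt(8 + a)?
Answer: 486802944 + 18992*sqrt(21) ≈ 4.8689e+8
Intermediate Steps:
B(l, V) = 51 + sqrt(21) (B(l, V) = sqrt(8 + 13) + 51 = sqrt(21) + 51 = 51 + sqrt(21))
(25581 + B(365, -522))*(-171291 + 190283) = (25581 + (51 + sqrt(21)))*(-171291 + 190283) = (25632 + sqrt(21))*18992 = 486802944 + 18992*sqrt(21)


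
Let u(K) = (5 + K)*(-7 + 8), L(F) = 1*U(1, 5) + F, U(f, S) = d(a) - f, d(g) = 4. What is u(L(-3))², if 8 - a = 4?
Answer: 25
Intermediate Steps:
a = 4 (a = 8 - 1*4 = 8 - 4 = 4)
U(f, S) = 4 - f
L(F) = 3 + F (L(F) = 1*(4 - 1*1) + F = 1*(4 - 1) + F = 1*3 + F = 3 + F)
u(K) = 5 + K (u(K) = (5 + K)*1 = 5 + K)
u(L(-3))² = (5 + (3 - 3))² = (5 + 0)² = 5² = 25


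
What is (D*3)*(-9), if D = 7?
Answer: -189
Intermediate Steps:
(D*3)*(-9) = (7*3)*(-9) = 21*(-9) = -189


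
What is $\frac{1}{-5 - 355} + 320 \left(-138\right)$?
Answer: $- \frac{15897601}{360} \approx -44160.0$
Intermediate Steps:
$\frac{1}{-5 - 355} + 320 \left(-138\right) = \frac{1}{-5 - 355} - 44160 = \frac{1}{-360} - 44160 = - \frac{1}{360} - 44160 = - \frac{15897601}{360}$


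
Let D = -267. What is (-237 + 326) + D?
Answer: -178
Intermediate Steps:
(-237 + 326) + D = (-237 + 326) - 267 = 89 - 267 = -178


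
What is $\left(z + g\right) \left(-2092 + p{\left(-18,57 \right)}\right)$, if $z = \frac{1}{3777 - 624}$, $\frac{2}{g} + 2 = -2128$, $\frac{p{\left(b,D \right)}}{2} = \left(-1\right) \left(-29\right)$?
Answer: $\frac{471888}{373105} \approx 1.2648$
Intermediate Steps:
$p{\left(b,D \right)} = 58$ ($p{\left(b,D \right)} = 2 \left(\left(-1\right) \left(-29\right)\right) = 2 \cdot 29 = 58$)
$g = - \frac{1}{1065}$ ($g = \frac{2}{-2 - 2128} = \frac{2}{-2130} = 2 \left(- \frac{1}{2130}\right) = - \frac{1}{1065} \approx -0.00093897$)
$z = \frac{1}{3153} \approx 0.00031716$
$\left(z + g\right) \left(-2092 + p{\left(-18,57 \right)}\right) = \left(\frac{1}{3153} - \frac{1}{1065}\right) \left(-2092 + 58\right) = \left(- \frac{232}{373105}\right) \left(-2034\right) = \frac{471888}{373105}$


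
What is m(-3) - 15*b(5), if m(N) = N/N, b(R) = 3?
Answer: -44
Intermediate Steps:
m(N) = 1
m(-3) - 15*b(5) = 1 - 15*3 = 1 - 45 = -44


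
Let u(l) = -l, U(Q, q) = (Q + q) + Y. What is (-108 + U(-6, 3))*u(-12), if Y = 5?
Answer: -1272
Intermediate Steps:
U(Q, q) = 5 + Q + q (U(Q, q) = (Q + q) + 5 = 5 + Q + q)
(-108 + U(-6, 3))*u(-12) = (-108 + (5 - 6 + 3))*(-1*(-12)) = (-108 + 2)*12 = -106*12 = -1272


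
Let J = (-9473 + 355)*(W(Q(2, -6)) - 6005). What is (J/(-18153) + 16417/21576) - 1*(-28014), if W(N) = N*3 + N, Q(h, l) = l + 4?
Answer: 3263193224003/130556376 ≈ 24995.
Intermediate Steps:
Q(h, l) = 4 + l
W(N) = 4*N (W(N) = 3*N + N = 4*N)
J = 54826534 (J = (-9473 + 355)*(4*(4 - 6) - 6005) = -9118*(4*(-2) - 6005) = -9118*(-8 - 6005) = -9118*(-6013) = 54826534)
(J/(-18153) + 16417/21576) - 1*(-28014) = (54826534/(-18153) + 16417/21576) - 1*(-28014) = (54826534*(-1/18153) + 16417*(1/21576)) + 28014 = (-54826534/18153 + 16417/21576) + 28014 = -394213093261/130556376 + 28014 = 3263193224003/130556376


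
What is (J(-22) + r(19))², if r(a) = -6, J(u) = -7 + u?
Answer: 1225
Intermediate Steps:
(J(-22) + r(19))² = ((-7 - 22) - 6)² = (-29 - 6)² = (-35)² = 1225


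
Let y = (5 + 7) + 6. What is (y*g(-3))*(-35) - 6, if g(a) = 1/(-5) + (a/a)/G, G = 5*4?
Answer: 177/2 ≈ 88.500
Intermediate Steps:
G = 20
g(a) = -3/20 (g(a) = 1/(-5) + (a/a)/20 = 1*(-1/5) + 1*(1/20) = -1/5 + 1/20 = -3/20)
y = 18 (y = 12 + 6 = 18)
(y*g(-3))*(-35) - 6 = (18*(-3/20))*(-35) - 6 = -27/10*(-35) - 6 = 189/2 - 6 = 177/2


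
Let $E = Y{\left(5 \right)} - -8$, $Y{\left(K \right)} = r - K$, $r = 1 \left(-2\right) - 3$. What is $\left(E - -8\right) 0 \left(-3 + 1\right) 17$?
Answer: $0$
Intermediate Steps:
$r = -5$ ($r = -2 - 3 = -5$)
$Y{\left(K \right)} = -5 - K$
$E = -2$ ($E = \left(-5 - 5\right) - -8 = \left(-5 - 5\right) + 8 = -10 + 8 = -2$)
$\left(E - -8\right) 0 \left(-3 + 1\right) 17 = \left(-2 - -8\right) 0 \left(-3 + 1\right) 17 = \left(-2 + 8\right) 0 \left(-2\right) 17 = 6 \cdot 0 \cdot 17 = 0 \cdot 17 = 0$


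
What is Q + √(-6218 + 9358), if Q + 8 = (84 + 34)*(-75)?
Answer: -8858 + 2*√785 ≈ -8802.0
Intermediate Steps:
Q = -8858 (Q = -8 + (84 + 34)*(-75) = -8 + 118*(-75) = -8 - 8850 = -8858)
Q + √(-6218 + 9358) = -8858 + √(-6218 + 9358) = -8858 + √3140 = -8858 + 2*√785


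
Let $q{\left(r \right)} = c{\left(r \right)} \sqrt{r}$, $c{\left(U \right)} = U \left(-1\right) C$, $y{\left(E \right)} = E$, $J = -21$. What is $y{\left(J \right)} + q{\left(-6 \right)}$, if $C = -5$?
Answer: $-21 - 30 i \sqrt{6} \approx -21.0 - 73.485 i$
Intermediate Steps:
$c{\left(U \right)} = 5 U$ ($c{\left(U \right)} = U \left(-1\right) \left(-5\right) = - U \left(-5\right) = 5 U$)
$q{\left(r \right)} = 5 r^{\frac{3}{2}}$ ($q{\left(r \right)} = 5 r \sqrt{r} = 5 r^{\frac{3}{2}}$)
$y{\left(J \right)} + q{\left(-6 \right)} = -21 + 5 \left(-6\right)^{\frac{3}{2}} = -21 + 5 \left(- 6 i \sqrt{6}\right) = -21 - 30 i \sqrt{6}$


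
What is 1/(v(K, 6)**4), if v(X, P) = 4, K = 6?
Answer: 1/256 ≈ 0.0039063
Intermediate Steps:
1/(v(K, 6)**4) = 1/(4**4) = 1/256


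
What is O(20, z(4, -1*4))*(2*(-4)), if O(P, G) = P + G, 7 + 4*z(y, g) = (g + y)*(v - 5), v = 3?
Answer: -146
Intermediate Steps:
z(y, g) = -7/4 - g/2 - y/2 (z(y, g) = -7/4 + ((g + y)*(3 - 5))/4 = -7/4 + ((g + y)*(-2))/4 = -7/4 + (-2*g - 2*y)/4 = -7/4 + (-g/2 - y/2) = -7/4 - g/2 - y/2)
O(P, G) = G + P
O(20, z(4, -1*4))*(2*(-4)) = ((-7/4 - (-1)*4/2 - ½*4) + 20)*(2*(-4)) = ((-7/4 - ½*(-4) - 2) + 20)*(-8) = ((-7/4 + 2 - 2) + 20)*(-8) = (-7/4 + 20)*(-8) = (73/4)*(-8) = -146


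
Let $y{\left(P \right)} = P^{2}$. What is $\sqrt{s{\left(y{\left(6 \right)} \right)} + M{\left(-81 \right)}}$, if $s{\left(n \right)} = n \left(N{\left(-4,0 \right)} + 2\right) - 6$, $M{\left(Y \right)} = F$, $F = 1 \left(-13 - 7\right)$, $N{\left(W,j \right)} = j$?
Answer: $\sqrt{46} \approx 6.7823$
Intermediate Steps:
$F = -20$ ($F = 1 \left(-20\right) = -20$)
$M{\left(Y \right)} = -20$
$s{\left(n \right)} = -6 + 2 n$ ($s{\left(n \right)} = n \left(0 + 2\right) - 6 = n 2 - 6 = 2 n - 6 = -6 + 2 n$)
$\sqrt{s{\left(y{\left(6 \right)} \right)} + M{\left(-81 \right)}} = \sqrt{\left(-6 + 2 \cdot 6^{2}\right) - 20} = \sqrt{\left(-6 + 2 \cdot 36\right) - 20} = \sqrt{\left(-6 + 72\right) - 20} = \sqrt{66 - 20} = \sqrt{46}$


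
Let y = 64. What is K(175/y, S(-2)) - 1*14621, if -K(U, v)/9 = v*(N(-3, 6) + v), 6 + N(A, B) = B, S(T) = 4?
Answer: -14765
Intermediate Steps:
N(A, B) = -6 + B
K(U, v) = -9*v² (K(U, v) = -9*v*((-6 + 6) + v) = -9*v*(0 + v) = -9*v*v = -9*v²)
K(175/y, S(-2)) - 1*14621 = -9*4² - 1*14621 = -9*16 - 14621 = -144 - 14621 = -14765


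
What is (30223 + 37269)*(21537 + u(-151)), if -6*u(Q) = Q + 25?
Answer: 1454992536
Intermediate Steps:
u(Q) = -25/6 - Q/6 (u(Q) = -(Q + 25)/6 = -(25 + Q)/6 = -25/6 - Q/6)
(30223 + 37269)*(21537 + u(-151)) = (30223 + 37269)*(21537 + (-25/6 - ⅙*(-151))) = 67492*(21537 + (-25/6 + 151/6)) = 67492*(21537 + 21) = 67492*21558 = 1454992536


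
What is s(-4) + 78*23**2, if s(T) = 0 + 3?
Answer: 41265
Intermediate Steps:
s(T) = 3
s(-4) + 78*23**2 = 3 + 78*23**2 = 3 + 78*529 = 3 + 41262 = 41265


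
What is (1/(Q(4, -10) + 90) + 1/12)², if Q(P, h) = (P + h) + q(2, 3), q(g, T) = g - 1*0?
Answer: 2401/266256 ≈ 0.0090176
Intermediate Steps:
q(g, T) = g (q(g, T) = g + 0 = g)
Q(P, h) = 2 + P + h (Q(P, h) = (P + h) + 2 = 2 + P + h)
(1/(Q(4, -10) + 90) + 1/12)² = (1/((2 + 4 - 10) + 90) + 1/12)² = (1/(-4 + 90) + 1/12)² = (1/86 + 1/12)² = (49/516)² = 2401/266256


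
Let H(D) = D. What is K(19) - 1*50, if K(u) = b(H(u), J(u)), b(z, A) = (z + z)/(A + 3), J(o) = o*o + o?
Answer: -19112/383 ≈ -49.901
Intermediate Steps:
J(o) = o + o² (J(o) = o² + o = o + o²)
b(z, A) = 2*z/(3 + A) (b(z, A) = (2*z)/(3 + A) = 2*z/(3 + A))
K(u) = 2*u/(3 + u*(1 + u))
K(19) - 1*50 = 2*19/(3 + 19*(1 + 19)) - 1*50 = 2*19/(3 + 19*20) - 50 = 2*19/(3 + 380) - 50 = 2*19/383 - 50 = 2*19*(1/383) - 50 = 38/383 - 50 = -19112/383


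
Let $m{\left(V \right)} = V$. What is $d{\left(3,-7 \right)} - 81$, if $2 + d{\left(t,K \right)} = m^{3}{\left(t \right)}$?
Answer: $-56$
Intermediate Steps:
$d{\left(t,K \right)} = -2 + t^{3}$
$d{\left(3,-7 \right)} - 81 = \left(-2 + 3^{3}\right) - 81 = \left(-2 + 27\right) - 81 = 25 - 81 = -56$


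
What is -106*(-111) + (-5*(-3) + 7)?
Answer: 11788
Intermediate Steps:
-106*(-111) + (-5*(-3) + 7) = 11766 + (15 + 7) = 11766 + 22 = 11788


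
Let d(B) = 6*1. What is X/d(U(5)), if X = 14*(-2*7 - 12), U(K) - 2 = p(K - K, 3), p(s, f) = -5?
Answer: -182/3 ≈ -60.667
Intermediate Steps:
U(K) = -3 (U(K) = 2 - 5 = -3)
d(B) = 6
X = -364 (X = 14*(-14 - 12) = 14*(-26) = -364)
X/d(U(5)) = -364/6 = -364*⅙ = -182/3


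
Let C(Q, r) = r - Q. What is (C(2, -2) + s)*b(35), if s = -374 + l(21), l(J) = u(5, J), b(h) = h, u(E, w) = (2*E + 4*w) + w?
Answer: -9205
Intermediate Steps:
u(E, w) = 2*E + 5*w
l(J) = 10 + 5*J (l(J) = 2*5 + 5*J = 10 + 5*J)
s = -259 (s = -374 + (10 + 5*21) = -374 + (10 + 105) = -374 + 115 = -259)
(C(2, -2) + s)*b(35) = ((-2 - 1*2) - 259)*35 = ((-2 - 2) - 259)*35 = (-4 - 259)*35 = -263*35 = -9205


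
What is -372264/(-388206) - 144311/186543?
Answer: 35504887/191579661 ≈ 0.18533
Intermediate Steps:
-372264/(-388206) - 144311/186543 = -372264*(-1/388206) - 144311*1/186543 = 62044/64701 - 144311/186543 = 35504887/191579661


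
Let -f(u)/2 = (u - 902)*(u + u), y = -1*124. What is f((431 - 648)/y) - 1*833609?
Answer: -3309229/4 ≈ -8.2731e+5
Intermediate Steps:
y = -124
f(u) = -4*u*(-902 + u) (f(u) = -2*(u - 902)*(u + u) = -2*(-902 + u)*2*u = -4*u*(-902 + u))
f((431 - 648)/y) - 1*833609 = 4*((431 - 648)/(-124))*(902 - (431 - 648)/(-124)) - 1*833609 = 4*(-217*(-1/124))*(902 - (-217)*(-1)/124) - 833609 = 4*(7/4)*(902 - 1*7/4) - 833609 = 4*(7/4)*(902 - 7/4) - 833609 = 4*(7/4)*(3601/4) - 833609 = 25207/4 - 833609 = -3309229/4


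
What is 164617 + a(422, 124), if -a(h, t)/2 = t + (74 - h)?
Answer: 165065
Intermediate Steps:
a(h, t) = -148 - 2*t + 2*h (a(h, t) = -2*(t + (74 - h)) = -2*(74 + t - h) = -148 - 2*t + 2*h)
164617 + a(422, 124) = 164617 + (-148 - 2*124 + 2*422) = 164617 + (-148 - 248 + 844) = 164617 + 448 = 165065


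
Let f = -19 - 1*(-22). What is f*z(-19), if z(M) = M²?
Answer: 1083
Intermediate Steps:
f = 3 (f = -19 + 22 = 3)
f*z(-19) = 3*(-19)² = 3*361 = 1083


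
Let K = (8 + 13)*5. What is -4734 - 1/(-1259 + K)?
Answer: -5463035/1154 ≈ -4734.0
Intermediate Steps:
K = 105 (K = 21*5 = 105)
-4734 - 1/(-1259 + K) = -4734 - 1/(-1259 + 105) = -4734 - 1/(-1154) = -4734 - 1*(-1/1154) = -4734 + 1/1154 = -5463035/1154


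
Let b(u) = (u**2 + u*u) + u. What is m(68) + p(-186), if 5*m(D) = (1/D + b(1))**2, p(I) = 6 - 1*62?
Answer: -250539/4624 ≈ -54.182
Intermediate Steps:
b(u) = u + 2*u**2 (b(u) = (u**2 + u**2) + u = 2*u**2 + u = u + 2*u**2)
p(I) = -56 (p(I) = 6 - 62 = -56)
m(D) = (3 + 1/D)**2/5 (m(D) = (1/D + 1*(1 + 2*1))**2/5 = (1/D + 1*(1 + 2))**2/5 = (1/D + 1*3)**2/5 = (1/D + 3)**2/5 = (3 + 1/D)**2/5)
m(68) + p(-186) = (1/5)*(1 + 3*68)**2/68**2 - 56 = (1/5)*(1/4624)*(1 + 204)**2 - 56 = (1/5)*(1/4624)*205**2 - 56 = (1/5)*(1/4624)*42025 - 56 = 8405/4624 - 56 = -250539/4624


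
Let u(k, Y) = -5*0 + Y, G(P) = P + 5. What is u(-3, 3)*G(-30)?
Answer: -75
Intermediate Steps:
G(P) = 5 + P
u(k, Y) = Y (u(k, Y) = 0 + Y = Y)
u(-3, 3)*G(-30) = 3*(5 - 30) = 3*(-25) = -75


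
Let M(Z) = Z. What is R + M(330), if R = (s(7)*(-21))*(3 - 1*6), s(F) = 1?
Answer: 393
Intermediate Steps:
R = 63 (R = (1*(-21))*(3 - 1*6) = -21*(3 - 6) = -21*(-3) = 63)
R + M(330) = 63 + 330 = 393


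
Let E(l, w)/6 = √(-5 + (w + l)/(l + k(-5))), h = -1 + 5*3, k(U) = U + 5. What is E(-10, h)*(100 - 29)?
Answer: 1278*I*√15/5 ≈ 989.93*I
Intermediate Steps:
k(U) = 5 + U
h = 14 (h = -1 + 15 = 14)
E(l, w) = 6*√(-5 + (l + w)/l) (E(l, w) = 6*√(-5 + (w + l)/(l + (5 - 5))) = 6*√(-5 + (l + w)/(l + 0)) = 6*√(-5 + (l + w)/l))
E(-10, h)*(100 - 29) = (6*√(-4 + 14/(-10)))*(100 - 29) = (6*√(-4 + 14*(-⅒)))*71 = (6*√(-4 - 7/5))*71 = (6*√(-27/5))*71 = (6*(3*I*√15/5))*71 = (18*I*√15/5)*71 = 1278*I*√15/5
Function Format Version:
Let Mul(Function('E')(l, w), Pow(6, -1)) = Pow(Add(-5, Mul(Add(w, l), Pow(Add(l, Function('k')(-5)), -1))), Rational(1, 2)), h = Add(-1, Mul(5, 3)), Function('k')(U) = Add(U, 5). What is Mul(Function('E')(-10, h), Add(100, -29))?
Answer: Mul(Rational(1278, 5), I, Pow(15, Rational(1, 2))) ≈ Mul(989.93, I)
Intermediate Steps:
Function('k')(U) = Add(5, U)
h = 14 (h = Add(-1, 15) = 14)
Function('E')(l, w) = Mul(6, Pow(Add(-5, Mul(Pow(l, -1), Add(l, w))), Rational(1, 2))) (Function('E')(l, w) = Mul(6, Pow(Add(-5, Mul(Add(w, l), Pow(Add(l, Add(5, -5)), -1))), Rational(1, 2))) = Mul(6, Pow(Add(-5, Mul(Add(l, w), Pow(Add(l, 0), -1))), Rational(1, 2))) = Mul(6, Pow(Add(-5, Mul(Add(l, w), Pow(l, -1))), Rational(1, 2))) = Mul(6, Pow(Add(-5, Mul(Pow(l, -1), Add(l, w))), Rational(1, 2))))
Mul(Function('E')(-10, h), Add(100, -29)) = Mul(Mul(6, Pow(Add(-4, Mul(14, Pow(-10, -1))), Rational(1, 2))), Add(100, -29)) = Mul(Mul(6, Pow(Add(-4, Mul(14, Rational(-1, 10))), Rational(1, 2))), 71) = Mul(Mul(6, Pow(Add(-4, Rational(-7, 5)), Rational(1, 2))), 71) = Mul(Mul(6, Pow(Rational(-27, 5), Rational(1, 2))), 71) = Mul(Mul(6, Mul(Rational(3, 5), I, Pow(15, Rational(1, 2)))), 71) = Mul(Mul(Rational(18, 5), I, Pow(15, Rational(1, 2))), 71) = Mul(Rational(1278, 5), I, Pow(15, Rational(1, 2)))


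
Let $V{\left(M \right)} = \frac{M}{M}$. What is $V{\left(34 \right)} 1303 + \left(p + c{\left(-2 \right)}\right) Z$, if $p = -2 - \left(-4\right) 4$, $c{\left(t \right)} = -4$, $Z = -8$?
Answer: $1223$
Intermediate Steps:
$V{\left(M \right)} = 1$
$p = 14$ ($p = -2 - -16 = -2 + 16 = 14$)
$V{\left(34 \right)} 1303 + \left(p + c{\left(-2 \right)}\right) Z = 1 \cdot 1303 + \left(14 - 4\right) \left(-8\right) = 1303 + 10 \left(-8\right) = 1303 - 80 = 1223$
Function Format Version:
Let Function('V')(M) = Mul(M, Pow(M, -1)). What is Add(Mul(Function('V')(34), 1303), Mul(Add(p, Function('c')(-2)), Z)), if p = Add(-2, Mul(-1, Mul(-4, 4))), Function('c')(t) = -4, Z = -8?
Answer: 1223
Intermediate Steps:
Function('V')(M) = 1
p = 14 (p = Add(-2, Mul(-1, -16)) = Add(-2, 16) = 14)
Add(Mul(Function('V')(34), 1303), Mul(Add(p, Function('c')(-2)), Z)) = Add(Mul(1, 1303), Mul(Add(14, -4), -8)) = Add(1303, Mul(10, -8)) = Add(1303, -80) = 1223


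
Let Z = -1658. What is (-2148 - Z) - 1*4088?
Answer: -4578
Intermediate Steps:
(-2148 - Z) - 1*4088 = (-2148 - 1*(-1658)) - 1*4088 = (-2148 + 1658) - 4088 = -490 - 4088 = -4578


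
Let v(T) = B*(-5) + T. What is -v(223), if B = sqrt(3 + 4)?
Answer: -223 + 5*sqrt(7) ≈ -209.77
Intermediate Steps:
B = sqrt(7) ≈ 2.6458
v(T) = T - 5*sqrt(7) (v(T) = sqrt(7)*(-5) + T = -5*sqrt(7) + T = T - 5*sqrt(7))
-v(223) = -(223 - 5*sqrt(7)) = -223 + 5*sqrt(7)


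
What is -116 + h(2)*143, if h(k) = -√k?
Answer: -116 - 143*√2 ≈ -318.23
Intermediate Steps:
-116 + h(2)*143 = -116 - √2*143 = -116 - 143*√2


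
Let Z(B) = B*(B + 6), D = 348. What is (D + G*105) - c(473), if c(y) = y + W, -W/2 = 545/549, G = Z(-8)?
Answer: 854785/549 ≈ 1557.0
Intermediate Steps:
Z(B) = B*(6 + B)
G = 16 (G = -8*(6 - 8) = -8*(-2) = 16)
W = -1090/549 ≈ -1.9854
c(y) = -1090/549 + y (c(y) = y - 1090/549 = -1090/549 + y)
(D + G*105) - c(473) = (348 + 16*105) - (-1090/549 + 473) = (348 + 1680) - 1*258587/549 = 2028 - 258587/549 = 854785/549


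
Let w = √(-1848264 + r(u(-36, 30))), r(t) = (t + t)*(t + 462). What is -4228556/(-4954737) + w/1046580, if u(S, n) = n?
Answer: 4228556/4954737 + I*√454686/523290 ≈ 0.85344 + 0.0012886*I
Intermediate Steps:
r(t) = 2*t*(462 + t) (r(t) = (2*t)*(462 + t) = 2*t*(462 + t))
w = 2*I*√454686 (w = √(-1848264 + 2*30*(462 + 30)) = √(-1848264 + 2*30*492) = √(-1848264 + 29520) = √(-1818744) = 2*I*√454686 ≈ 1348.6*I)
-4228556/(-4954737) + w/1046580 = -4228556/(-4954737) + (2*I*√454686)/1046580 = -4228556*(-1/4954737) + (2*I*√454686)*(1/1046580) = 4228556/4954737 + I*√454686/523290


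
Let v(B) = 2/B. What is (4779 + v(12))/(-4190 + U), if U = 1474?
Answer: -28675/16296 ≈ -1.7596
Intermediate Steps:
(4779 + v(12))/(-4190 + U) = (4779 + 2/12)/(-4190 + 1474) = (4779 + 2*(1/12))/(-2716) = (4779 + ⅙)*(-1/2716) = (28675/6)*(-1/2716) = -28675/16296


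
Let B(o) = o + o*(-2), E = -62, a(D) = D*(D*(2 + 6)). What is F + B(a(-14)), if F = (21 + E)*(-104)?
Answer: 2696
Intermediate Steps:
a(D) = 8*D**2 (a(D) = D*(D*8) = D*(8*D) = 8*D**2)
B(o) = -o (B(o) = o - 2*o = -o)
F = 4264 (F = (21 - 62)*(-104) = -41*(-104) = 4264)
F + B(a(-14)) = 4264 - 8*(-14)**2 = 4264 - 8*196 = 4264 - 1*1568 = 4264 - 1568 = 2696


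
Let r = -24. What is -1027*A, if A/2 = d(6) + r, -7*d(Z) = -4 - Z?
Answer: 324532/7 ≈ 46362.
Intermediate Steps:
d(Z) = 4/7 + Z/7 (d(Z) = -(-4 - Z)/7 = 4/7 + Z/7)
A = -316/7 (A = 2*((4/7 + (1/7)*6) - 24) = 2*((4/7 + 6/7) - 24) = 2*(10/7 - 24) = 2*(-158/7) = -316/7 ≈ -45.143)
-1027*A = -1027*(-316/7) = 324532/7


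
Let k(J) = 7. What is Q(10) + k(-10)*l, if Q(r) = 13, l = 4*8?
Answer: 237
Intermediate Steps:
l = 32
Q(10) + k(-10)*l = 13 + 7*32 = 13 + 224 = 237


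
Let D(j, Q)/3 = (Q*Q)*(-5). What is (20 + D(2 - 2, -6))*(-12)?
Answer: 6240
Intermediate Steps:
D(j, Q) = -15*Q² (D(j, Q) = 3*((Q*Q)*(-5)) = 3*(Q²*(-5)) = 3*(-5*Q²) = -15*Q²)
(20 + D(2 - 2, -6))*(-12) = (20 - 15*(-6)²)*(-12) = (20 - 15*36)*(-12) = (20 - 540)*(-12) = -520*(-12) = 6240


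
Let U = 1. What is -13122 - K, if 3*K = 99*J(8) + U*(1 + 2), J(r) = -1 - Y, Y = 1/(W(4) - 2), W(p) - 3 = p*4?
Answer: -222497/17 ≈ -13088.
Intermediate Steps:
W(p) = 3 + 4*p (W(p) = 3 + p*4 = 3 + 4*p)
Y = 1/17 (Y = 1/((3 + 4*4) - 2) = 1/((3 + 16) - 2) = 1/(19 - 2) = 1/17 ≈ 0.058824)
J(r) = -18/17 (J(r) = -1 - 1*1/17 = -1 - 1/17 = -18/17)
K = -577/17 (K = (99*(-18/17) + 1*(1 + 2))/3 = (-1782/17 + 1*3)/3 = (-1782/17 + 3)/3 = (1/3)*(-1731/17) = -577/17 ≈ -33.941)
-13122 - K = -13122 - 1*(-577/17) = -13122 + 577/17 = -222497/17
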